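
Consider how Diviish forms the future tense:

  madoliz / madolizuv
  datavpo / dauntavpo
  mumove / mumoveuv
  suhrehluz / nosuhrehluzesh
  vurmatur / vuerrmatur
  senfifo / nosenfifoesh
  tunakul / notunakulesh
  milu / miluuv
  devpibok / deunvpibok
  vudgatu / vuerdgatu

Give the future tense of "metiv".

metivuv

vudgatu and milu both end in -u yet inflect differently (vuerdgatu, miluuv), so the final letter is not what conditions the rule; the first letter is.
"metiv" begins with m-. The stems beginning with m- (mumove → mumoveuv, madoliz → madolizuv, milu → miluuv) add -uv.
The other patterns: stems beginning with v- insert -er- after the first vowel; stems beginning with d- insert -un- after the first vowel; stems beginning with s- or t- add no- … -esh around the stem.
So metiv → metivuv.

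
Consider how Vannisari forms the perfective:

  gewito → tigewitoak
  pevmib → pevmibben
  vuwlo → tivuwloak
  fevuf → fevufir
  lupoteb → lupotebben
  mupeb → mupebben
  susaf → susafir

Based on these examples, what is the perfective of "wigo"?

lupoteb and gewito both have 3 vowels yet inflect differently (lupotebben, tigewitoak), so the number of vowels is not what conditions the rule; the final letter is.
"wigo" ends in -o. The stems ending in -o (gewito → tigewitoak, vuwlo → tivuwloak) add ti- … -ak around the stem.
The other patterns: stems ending in -b double the final consonant and add -en; stems ending in -f add -ir.
So wigo → tiwigoak.

tiwigoak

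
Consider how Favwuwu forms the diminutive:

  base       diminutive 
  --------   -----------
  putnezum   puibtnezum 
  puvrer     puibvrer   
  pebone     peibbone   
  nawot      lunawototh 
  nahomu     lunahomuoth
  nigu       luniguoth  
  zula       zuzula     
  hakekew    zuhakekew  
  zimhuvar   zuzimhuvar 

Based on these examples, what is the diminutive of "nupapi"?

puvrer and zimhuvar both end in -r yet inflect differently (puibvrer, zuzimhuvar), so the final letter is not what conditions the rule; the first letter is.
"nupapi" begins with n-. The stems beginning with n- (nawot → lunawototh, nahomu → lunahomuoth, nigu → luniguoth) add lu- … -oth around the stem.
The other patterns: stems beginning with p- insert -ib- after the first vowel; stems beginning with h- or z- add the prefix zu-.
So nupapi → lunupapioth.

lunupapioth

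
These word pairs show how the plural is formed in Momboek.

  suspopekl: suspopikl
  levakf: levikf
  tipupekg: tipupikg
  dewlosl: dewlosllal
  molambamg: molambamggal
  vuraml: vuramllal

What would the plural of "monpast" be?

monpasttal

suspopekl and dewlosl both end in -l yet inflect differently (suspopikl, dewlosllal), so the final letter is not what conditions the rule; the second-to-last letter is.
"monpast" has second-to-last letter 's'. The one such stem in the data (dewlosl → dewlosllal) doubles the final consonant and adds -al (as do molambamg, vuraml), so the same rule applies.
The other pattern: stems whose second-to-last letter is 'k' change the last vowel to 'i'.
So monpast → monpasttal.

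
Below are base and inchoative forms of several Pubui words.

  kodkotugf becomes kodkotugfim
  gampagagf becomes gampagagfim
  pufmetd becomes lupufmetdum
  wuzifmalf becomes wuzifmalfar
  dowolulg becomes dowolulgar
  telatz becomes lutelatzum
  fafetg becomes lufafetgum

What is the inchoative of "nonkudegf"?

nonkudegfim

"nonkudegf" has second-to-last letter 'g'. The stems whose second-to-last letter is 'g' (gampagagf → gampagagfim, kodkotugf → kodkotugfim) add -im.
The other patterns: stems whose second-to-last letter is 't' add lu- … -um around the stem; stems whose second-to-last letter is 'l' add -ar.
So nonkudegf → nonkudegfim.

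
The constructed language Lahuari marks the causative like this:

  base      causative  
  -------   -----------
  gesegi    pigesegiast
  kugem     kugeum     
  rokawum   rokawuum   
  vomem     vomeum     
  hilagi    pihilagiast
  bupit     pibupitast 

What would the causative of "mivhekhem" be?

mivhekheum

rokawum and gesegi both have 3 vowels yet inflect differently (rokawuum, pigesegiast), so the number of vowels is not what conditions the rule; the final letter is.
"mivhekhem" ends in -m. The stems ending in -m (kugem → kugeum, vomem → vomeum, rokawum → rokawuum) drop the final letter and add -um.
The other pattern: stems ending in -i or -t add pi- … -ast around the stem.
So mivhekhem → mivhekheum.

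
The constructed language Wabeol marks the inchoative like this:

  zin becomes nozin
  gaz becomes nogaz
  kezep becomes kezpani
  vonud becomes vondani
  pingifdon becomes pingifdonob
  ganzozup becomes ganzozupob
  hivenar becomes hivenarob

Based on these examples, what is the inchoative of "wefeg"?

"wefeg" has 2 vowels. The stems with 2 vowels (kezep → kezpani, vonud → vondani) delete the last vowel and add -ani.
So wefeg → wefgani.

wefgani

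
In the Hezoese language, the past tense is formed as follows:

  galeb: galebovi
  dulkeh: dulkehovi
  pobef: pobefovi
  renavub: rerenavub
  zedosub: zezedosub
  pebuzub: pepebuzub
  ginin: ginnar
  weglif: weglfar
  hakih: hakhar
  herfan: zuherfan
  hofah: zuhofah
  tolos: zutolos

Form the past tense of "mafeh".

mafehovi

galeb and renavub both end in -b yet inflect differently (galebovi, rerenavub), so the final letter is not what conditions the rule; the last vowel is.
"mafeh" has last vowel 'e'. The stems whose last vowel is 'e' (galeb → galebovi, dulkeh → dulkehovi, pobef → pobefovi) add -ovi.
The other patterns: stems whose last vowel is 'u' repeat the first consonant+vowel as a prefix; stems whose last vowel is 'i' delete the last vowel and add -ar; stems whose last vowel is 'a' or 'o' add the prefix zu-.
So mafeh → mafehovi.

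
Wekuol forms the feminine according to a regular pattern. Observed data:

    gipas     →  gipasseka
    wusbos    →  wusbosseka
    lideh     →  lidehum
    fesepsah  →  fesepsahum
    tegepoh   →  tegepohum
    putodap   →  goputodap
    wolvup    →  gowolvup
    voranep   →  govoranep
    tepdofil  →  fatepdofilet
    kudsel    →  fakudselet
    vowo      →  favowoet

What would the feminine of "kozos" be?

gipas and fesepsah both have last vowel 'a' yet inflect differently (gipasseka, fesepsahum), so the last vowel is not what conditions the rule; the final letter is.
"kozos" ends in -s. The stems ending in -s (gipas → gipasseka, wusbos → wusbosseka) double the final consonant and add -eka.
The other patterns: stems ending in -h add -um; stems ending in -p add the prefix go-; stems ending in -l or -o add fa- … -et around the stem.
So kozos → kozosseka.

kozosseka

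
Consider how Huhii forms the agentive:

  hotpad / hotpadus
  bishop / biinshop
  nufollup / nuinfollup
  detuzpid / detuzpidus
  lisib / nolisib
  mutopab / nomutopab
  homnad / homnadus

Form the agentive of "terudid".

"terudid" ends in -d. The stems ending in -d (hotpad → hotpadus, homnad → homnadus, detuzpid → detuzpidus) add -us.
The other patterns: stems ending in -b add the prefix no-; stems ending in -p insert -in- after the first vowel.
So terudid → terudidus.

terudidus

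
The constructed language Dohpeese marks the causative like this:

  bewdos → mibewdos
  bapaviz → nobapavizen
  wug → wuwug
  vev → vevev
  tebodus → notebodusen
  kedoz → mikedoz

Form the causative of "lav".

"lav" has 1 vowel. The stems with 1 vowel (wug → wuwug, vev → vevev) repeat the first consonant+vowel as a prefix.
The other patterns: stems with 2 vowels add the prefix mi-; stems with 3 vowels add no- … -en around the stem.
So lav → lalav.

lalav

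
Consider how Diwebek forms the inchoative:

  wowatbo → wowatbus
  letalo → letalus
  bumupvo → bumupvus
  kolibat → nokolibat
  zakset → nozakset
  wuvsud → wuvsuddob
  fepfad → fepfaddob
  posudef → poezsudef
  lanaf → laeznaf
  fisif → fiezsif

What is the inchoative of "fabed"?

fabeddob

"fabed" ends in -d. The stems ending in -d (wuvsud → wuvsuddob, fepfad → fepfaddob) double the final consonant and add -ob.
So fabed → fabeddob.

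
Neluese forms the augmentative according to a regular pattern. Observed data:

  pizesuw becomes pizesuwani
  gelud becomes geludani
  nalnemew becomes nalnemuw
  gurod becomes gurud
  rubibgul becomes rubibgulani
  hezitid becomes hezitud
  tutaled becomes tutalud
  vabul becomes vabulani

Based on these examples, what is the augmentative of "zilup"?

zilupani

pizesuw and nalnemew both end in -w yet inflect differently (pizesuwani, nalnemuw), so the final letter is not what conditions the rule; the last vowel is.
"zilup" has last vowel 'u'. The stems whose last vowel is 'u' (gelud → geludani, pizesuw → pizesuwani, vabul → vabulani) add -ani.
The other pattern: stems whose last vowel is 'e', 'i' or 'o' change the last vowel to 'u'.
So zilup → zilupani.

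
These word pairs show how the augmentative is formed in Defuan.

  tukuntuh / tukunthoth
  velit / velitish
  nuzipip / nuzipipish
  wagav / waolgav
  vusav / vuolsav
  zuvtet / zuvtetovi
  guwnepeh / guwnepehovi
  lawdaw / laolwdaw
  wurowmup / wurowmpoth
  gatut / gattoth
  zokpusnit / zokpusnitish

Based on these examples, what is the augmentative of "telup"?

telpoth

tukuntuh and guwnepeh both end in -h yet inflect differently (tukunthoth, guwnepehovi), so the final letter is not what conditions the rule; the last vowel is.
"telup" has last vowel 'u'. The stems whose last vowel is 'u' (gatut → gattoth, tukuntuh → tukunthoth, wurowmup → wurowmpoth) delete the last vowel and add -oth.
So telup → telpoth.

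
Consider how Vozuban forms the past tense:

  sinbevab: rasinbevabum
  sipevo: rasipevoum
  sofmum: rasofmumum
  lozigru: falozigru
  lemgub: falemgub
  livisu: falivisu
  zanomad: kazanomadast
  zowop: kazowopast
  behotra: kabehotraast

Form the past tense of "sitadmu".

rasitadmuum

"sitadmu" begins with s-. The stems beginning with s- (sinbevab → rasinbevabum, sipevo → rasipevoum, sofmum → rasofmumum) add ra- … -um around the stem.
So sitadmu → rasitadmuum.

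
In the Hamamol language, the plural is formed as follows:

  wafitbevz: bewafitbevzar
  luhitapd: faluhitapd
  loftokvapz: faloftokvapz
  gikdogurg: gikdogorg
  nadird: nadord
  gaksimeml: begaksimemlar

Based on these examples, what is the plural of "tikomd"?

betikomdar

"tikomd" has second-to-last letter 'm'. The one such stem in the data (gaksimeml → begaksimemlar) adds be- … -ar around the stem, so the same rule applies.
So tikomd → betikomdar.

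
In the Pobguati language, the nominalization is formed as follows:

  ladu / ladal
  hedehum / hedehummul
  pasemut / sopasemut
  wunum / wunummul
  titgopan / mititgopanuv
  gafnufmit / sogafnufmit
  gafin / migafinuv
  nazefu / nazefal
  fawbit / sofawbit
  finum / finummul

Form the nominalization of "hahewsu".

"hahewsu" ends in -u. The stems ending in -u (ladu → ladal, nazefu → nazefal) drop the final letter and add -al.
The other patterns: stems ending in -t add the prefix so-; stems ending in -n add mi- … -uv around the stem; stems ending in -m double the final consonant and add -ul.
So hahewsu → hahewsal.

hahewsal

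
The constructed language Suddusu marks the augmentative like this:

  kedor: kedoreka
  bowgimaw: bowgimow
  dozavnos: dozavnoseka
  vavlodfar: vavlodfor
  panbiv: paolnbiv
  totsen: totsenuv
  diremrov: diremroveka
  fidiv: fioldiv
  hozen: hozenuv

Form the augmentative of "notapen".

notapenuv

"notapen" has last vowel 'e'. The stems whose last vowel is 'e' (hozen → hozenuv, totsen → totsenuv) add -uv.
The other patterns: stems whose last vowel is 'o' add -eka; stems whose last vowel is 'i' insert -ol- after the first vowel; stems whose last vowel is 'a' change the last vowel to 'o'.
So notapen → notapenuv.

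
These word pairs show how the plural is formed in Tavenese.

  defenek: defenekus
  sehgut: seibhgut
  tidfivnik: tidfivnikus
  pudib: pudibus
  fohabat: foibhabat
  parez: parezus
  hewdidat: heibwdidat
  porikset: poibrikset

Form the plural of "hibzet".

porikset and defenek both have last vowel 'e' yet inflect differently (poibrikset, defenekus), so the last vowel is not what conditions the rule; the final letter is.
"hibzet" ends in -t. The stems ending in -t (fohabat → foibhabat, sehgut → seibhgut, porikset → poibrikset) insert -ib- after the first vowel.
So hibzet → hiibbzet.

hiibbzet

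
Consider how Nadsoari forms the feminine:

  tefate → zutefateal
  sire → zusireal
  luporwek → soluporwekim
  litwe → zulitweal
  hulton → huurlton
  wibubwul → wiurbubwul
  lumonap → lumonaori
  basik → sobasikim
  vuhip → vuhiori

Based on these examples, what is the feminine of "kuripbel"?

litwe and luporwek both have last vowel 'e' yet inflect differently (zulitweal, soluporwekim), so the last vowel is not what conditions the rule; the final letter is.
"kuripbel" ends in -l. The one such stem in the data (wibubwul → wiurbubwul) inserts -ur- after the first vowel (as does hulton), so the same rule applies.
So kuripbel → kuurripbel.

kuurripbel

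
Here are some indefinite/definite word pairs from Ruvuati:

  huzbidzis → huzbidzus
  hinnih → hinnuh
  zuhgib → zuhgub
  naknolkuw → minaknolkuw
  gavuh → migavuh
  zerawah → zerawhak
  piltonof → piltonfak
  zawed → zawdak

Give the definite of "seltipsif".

hinnih and gavuh both end in -h yet inflect differently (hinnuh, migavuh), so the final letter is not what conditions the rule; the last vowel is.
"seltipsif" has last vowel 'i'. The stems whose last vowel is 'i' (huzbidzis → huzbidzus, hinnih → hinnuh, zuhgib → zuhgub) change the last vowel to 'u'.
The other patterns: stems whose last vowel is 'u' add the prefix mi-; stems whose last vowel is 'a', 'e' or 'o' delete the last vowel and add -ak.
So seltipsif → seltipsuf.

seltipsuf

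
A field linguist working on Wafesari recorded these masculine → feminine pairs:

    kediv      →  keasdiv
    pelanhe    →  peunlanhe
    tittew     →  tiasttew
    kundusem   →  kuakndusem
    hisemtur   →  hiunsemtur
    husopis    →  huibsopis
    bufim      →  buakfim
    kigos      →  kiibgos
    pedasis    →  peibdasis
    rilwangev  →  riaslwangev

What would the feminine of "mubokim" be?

kundusem and tittew both have last vowel 'e' yet inflect differently (kuakndusem, tiasttew), so the last vowel is not what conditions the rule; the final letter is.
"mubokim" ends in -m. The stems ending in -m (kundusem → kuakndusem, bufim → buakfim) insert -ak- after the first vowel.
The other patterns: stems ending in -v or -w insert -as- after the first vowel; stems ending in -s insert -ib- after the first vowel; stems ending in -e or -r insert -un- after the first vowel.
So mubokim → muakbokim.

muakbokim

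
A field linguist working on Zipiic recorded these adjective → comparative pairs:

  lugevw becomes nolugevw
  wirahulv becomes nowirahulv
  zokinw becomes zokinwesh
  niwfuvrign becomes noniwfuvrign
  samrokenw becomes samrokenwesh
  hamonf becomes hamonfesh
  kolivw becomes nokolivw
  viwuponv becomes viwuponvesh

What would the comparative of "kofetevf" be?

"kofetevf" has second-to-last letter 'v'. The stems whose second-to-last letter is 'v' (lugevw → nolugevw, kolivw → nokolivw) add the prefix no-.
The other pattern: stems whose second-to-last letter is 'n' add -esh.
So kofetevf → nokofetevf.

nokofetevf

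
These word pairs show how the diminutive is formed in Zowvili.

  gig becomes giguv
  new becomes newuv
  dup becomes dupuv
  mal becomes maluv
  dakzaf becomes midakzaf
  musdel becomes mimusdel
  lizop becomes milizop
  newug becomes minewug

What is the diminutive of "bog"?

"bog" has 1 vowel. The stems with 1 vowel (gig → giguv, new → newuv, dup → dupuv) add -uv.
So bog → boguv.

boguv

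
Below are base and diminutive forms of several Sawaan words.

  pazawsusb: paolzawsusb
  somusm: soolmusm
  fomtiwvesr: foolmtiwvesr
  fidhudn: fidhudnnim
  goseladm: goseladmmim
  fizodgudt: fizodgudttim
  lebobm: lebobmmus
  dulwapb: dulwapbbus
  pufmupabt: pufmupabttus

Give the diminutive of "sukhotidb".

sukhotidbbim

somusm and goseladm both end in -m yet inflect differently (soolmusm, goseladmmim), so the final letter is not what conditions the rule; the second-to-last letter is.
"sukhotidb" has second-to-last letter 'd'. The stems whose second-to-last letter is 'd' (fidhudn → fidhudnnim, goseladm → goseladmmim, fizodgudt → fizodgudttim) double the final consonant and add -im.
So sukhotidb → sukhotidbbim.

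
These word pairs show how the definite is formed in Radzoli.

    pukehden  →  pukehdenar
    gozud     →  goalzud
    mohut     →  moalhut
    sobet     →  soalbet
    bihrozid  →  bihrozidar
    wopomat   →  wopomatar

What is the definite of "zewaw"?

mohut and wopomat both end in -t yet inflect differently (moalhut, wopomatar), so the final letter is not what conditions the rule; the number of vowels is.
"zewaw" has 2 vowels. The stems with 2 vowels (gozud → goalzud, mohut → moalhut, sobet → soalbet) insert -al- after the first vowel.
The other pattern: stems with 3 vowels add -ar.
So zewaw → zealwaw.

zealwaw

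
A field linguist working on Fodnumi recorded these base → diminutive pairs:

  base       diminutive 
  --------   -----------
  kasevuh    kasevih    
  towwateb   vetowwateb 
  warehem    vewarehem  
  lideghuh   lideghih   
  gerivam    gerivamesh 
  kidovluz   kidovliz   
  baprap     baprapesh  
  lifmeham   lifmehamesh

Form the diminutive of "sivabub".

"sivabub" has last vowel 'u'. The stems whose last vowel is 'u' (lideghuh → lideghih, kidovluz → kidovliz, kasevuh → kasevih) change the last vowel to 'i'.
So sivabub → sivabib.

sivabib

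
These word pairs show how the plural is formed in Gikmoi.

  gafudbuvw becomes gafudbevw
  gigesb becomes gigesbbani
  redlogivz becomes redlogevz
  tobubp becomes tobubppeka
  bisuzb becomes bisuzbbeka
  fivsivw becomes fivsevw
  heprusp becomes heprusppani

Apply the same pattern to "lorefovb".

heprusp and tobubp both end in -p yet inflect differently (heprusppani, tobubppeka), so the final letter is not what conditions the rule; the second-to-last letter is.
"lorefovb" has second-to-last letter 'v'. The stems whose second-to-last letter is 'v' (gafudbuvw → gafudbevw, fivsivw → fivsevw, redlogivz → redlogevz) change the last vowel to 'e'.
The other patterns: stems whose second-to-last letter is 's' double the final consonant and add -ani; stems whose second-to-last letter is 'b' or 'z' double the final consonant and add -eka.
So lorefovb → lorefevb.

lorefevb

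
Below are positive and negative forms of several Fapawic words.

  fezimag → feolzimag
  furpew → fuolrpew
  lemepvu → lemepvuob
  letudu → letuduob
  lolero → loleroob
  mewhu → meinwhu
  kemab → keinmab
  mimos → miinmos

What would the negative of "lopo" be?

lopoob

lemepvu and mewhu both end in -u yet inflect differently (lemepvuob, meinwhu), so the final letter is not what conditions the rule; the first letter is.
"lopo" begins with l-. The stems beginning with l- (lemepvu → lemepvuob, letudu → letuduob, lolero → loleroob) add -ob.
The other patterns: stems beginning with f- insert -ol- after the first vowel; stems beginning with k- or m- insert -in- after the first vowel.
So lopo → lopoob.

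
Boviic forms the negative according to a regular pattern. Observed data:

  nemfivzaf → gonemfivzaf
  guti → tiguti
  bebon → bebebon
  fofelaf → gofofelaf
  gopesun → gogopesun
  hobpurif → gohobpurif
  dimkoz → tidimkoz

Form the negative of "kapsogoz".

bebon and dimkoz both have last vowel 'o' yet inflect differently (bebebon, tidimkoz), so the last vowel is not what conditions the rule; the final letter is.
"kapsogoz" ends in -z. The one such stem in the data (dimkoz → tidimkoz) adds the prefix ti-, so the same rule applies.
The other patterns: stems ending in -f add the prefix go-; stems ending in -n repeat the first consonant+vowel as a prefix.
So kapsogoz → tikapsogoz.

tikapsogoz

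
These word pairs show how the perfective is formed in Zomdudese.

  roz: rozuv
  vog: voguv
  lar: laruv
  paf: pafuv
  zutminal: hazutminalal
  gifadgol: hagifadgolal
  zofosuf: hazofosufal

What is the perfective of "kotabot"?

paf and zofosuf both end in -f yet inflect differently (pafuv, hazofosufal), so the final letter is not what conditions the rule; the number of vowels is.
"kotabot" has 3 vowels. The stems with 3 vowels (zutminal → hazutminalal, gifadgol → hagifadgolal, zofosuf → hazofosufal) add ha- … -al around the stem.
The other pattern: stems with 1 vowel add -uv.
So kotabot → hakotabotal.

hakotabotal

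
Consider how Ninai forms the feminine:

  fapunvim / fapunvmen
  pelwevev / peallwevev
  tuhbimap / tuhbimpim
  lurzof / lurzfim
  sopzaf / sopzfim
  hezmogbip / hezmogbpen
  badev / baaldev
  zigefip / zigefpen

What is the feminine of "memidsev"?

mealmidsev

"memidsev" has last vowel 'e'. The stems whose last vowel is 'e' (badev → baaldev, pelwevev → peallwevev) insert -al- after the first vowel.
So memidsev → mealmidsev.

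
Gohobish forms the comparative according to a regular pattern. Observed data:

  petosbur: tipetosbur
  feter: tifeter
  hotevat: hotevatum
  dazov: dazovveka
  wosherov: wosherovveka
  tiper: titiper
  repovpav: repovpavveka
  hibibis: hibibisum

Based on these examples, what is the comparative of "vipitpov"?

vipitpovveka

repovpav and hotevat both have last vowel 'a' yet inflect differently (repovpavveka, hotevatum), so the last vowel is not what conditions the rule; the final letter is.
"vipitpov" ends in -v. The stems ending in -v (repovpav → repovpavveka, wosherov → wosherovveka, dazov → dazovveka) double the final consonant and add -eka.
So vipitpov → vipitpovveka.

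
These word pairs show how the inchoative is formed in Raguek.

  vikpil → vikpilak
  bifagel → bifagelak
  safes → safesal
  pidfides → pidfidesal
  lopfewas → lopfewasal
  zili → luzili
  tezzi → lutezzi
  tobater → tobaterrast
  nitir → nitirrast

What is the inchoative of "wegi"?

bifagel and safes both have last vowel 'e' yet inflect differently (bifagelak, safesal), so the last vowel is not what conditions the rule; the final letter is.
"wegi" ends in -i. The stems ending in -i (zili → luzili, tezzi → lutezzi) add the prefix lu-.
So wegi → luwegi.

luwegi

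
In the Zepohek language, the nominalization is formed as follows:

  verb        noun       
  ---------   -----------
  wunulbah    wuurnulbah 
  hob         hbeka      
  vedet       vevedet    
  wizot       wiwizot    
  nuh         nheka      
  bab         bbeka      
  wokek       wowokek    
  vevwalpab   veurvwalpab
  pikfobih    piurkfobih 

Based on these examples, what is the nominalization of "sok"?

skeka

nuh and wunulbah both end in -h yet inflect differently (nheka, wuurnulbah), so the final letter is not what conditions the rule; the number of vowels is.
"sok" has 1 vowel. The stems with 1 vowel (nuh → nheka, bab → bbeka, hob → hbeka) delete the last vowel and add -eka.
So sok → skeka.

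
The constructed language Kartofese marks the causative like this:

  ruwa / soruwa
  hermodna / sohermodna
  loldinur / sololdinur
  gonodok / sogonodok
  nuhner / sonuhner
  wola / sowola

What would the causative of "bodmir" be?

sobodmir

Every pair shown (ruwa → soruwa, hermodna → sohermodna, loldinur → sololdinur, …) follows the same rule: add the prefix so-.
So bodmir → sobodmir.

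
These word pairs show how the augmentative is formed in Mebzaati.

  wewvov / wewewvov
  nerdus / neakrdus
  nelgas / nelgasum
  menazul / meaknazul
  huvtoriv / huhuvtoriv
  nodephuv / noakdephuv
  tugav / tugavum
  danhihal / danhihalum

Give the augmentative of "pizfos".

"pizfos" has last vowel 'o'. The one such stem in the data (wewvov → wewewvov) repeats the first consonant+vowel as a prefix (as does huvtoriv), so the same rule applies.
So pizfos → pipizfos.

pipizfos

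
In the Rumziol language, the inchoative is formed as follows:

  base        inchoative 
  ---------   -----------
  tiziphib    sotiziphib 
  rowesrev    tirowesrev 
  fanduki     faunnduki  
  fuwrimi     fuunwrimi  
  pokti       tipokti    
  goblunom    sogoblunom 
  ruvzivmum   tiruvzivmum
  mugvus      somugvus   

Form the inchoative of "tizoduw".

pokti and fuwrimi both end in -i yet inflect differently (tipokti, fuunwrimi), so the final letter is not what conditions the rule; the first letter is.
"tizoduw" begins with t-. The one such stem in the data (tiziphib → sotiziphib) adds the prefix so-, so the same rule applies.
So tizoduw → sotizoduw.

sotizoduw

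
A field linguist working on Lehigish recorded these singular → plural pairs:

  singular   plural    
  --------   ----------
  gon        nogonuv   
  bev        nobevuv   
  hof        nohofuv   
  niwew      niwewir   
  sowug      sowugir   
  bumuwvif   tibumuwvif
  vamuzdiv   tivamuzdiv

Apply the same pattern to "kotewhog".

hof and bumuwvif both end in -f yet inflect differently (nohofuv, tibumuwvif), so the final letter is not what conditions the rule; the number of vowels is.
"kotewhog" has 3 vowels. The stems with 3 vowels (bumuwvif → tibumuwvif, vamuzdiv → tivamuzdiv) add the prefix ti-.
The other patterns: stems with 1 vowel add no- … -uv around the stem; stems with 2 vowels add -ir.
So kotewhog → tikotewhog.

tikotewhog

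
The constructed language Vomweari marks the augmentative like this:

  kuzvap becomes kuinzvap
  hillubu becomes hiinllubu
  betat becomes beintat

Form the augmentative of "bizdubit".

biinzdubit

Every pair shown (kuzvap → kuinzvap, hillubu → hiinllubu, betat → beintat) follows the same rule: insert -in- after the first vowel.
So bizdubit → biinzdubit.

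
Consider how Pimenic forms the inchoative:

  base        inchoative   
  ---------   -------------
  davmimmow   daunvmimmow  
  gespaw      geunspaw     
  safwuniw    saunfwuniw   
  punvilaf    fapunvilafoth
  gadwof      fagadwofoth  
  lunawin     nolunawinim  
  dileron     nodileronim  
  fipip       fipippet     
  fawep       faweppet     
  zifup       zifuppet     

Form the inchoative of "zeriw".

zeunriw

gespaw and punvilaf both have last vowel 'a' yet inflect differently (geunspaw, fapunvilafoth), so the last vowel is not what conditions the rule; the final letter is.
"zeriw" ends in -w. The stems ending in -w (davmimmow → daunvmimmow, gespaw → geunspaw, safwuniw → saunfwuniw) insert -un- after the first vowel.
So zeriw → zeunriw.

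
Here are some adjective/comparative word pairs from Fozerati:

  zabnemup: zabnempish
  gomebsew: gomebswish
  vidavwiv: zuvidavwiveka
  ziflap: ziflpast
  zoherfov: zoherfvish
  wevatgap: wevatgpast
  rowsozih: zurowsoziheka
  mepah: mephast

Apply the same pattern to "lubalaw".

lubalwast

"lubalaw" has last vowel 'a'. The stems whose last vowel is 'a' (wevatgap → wevatgpast, mepah → mephast, ziflap → ziflpast) delete the last vowel and add -ast.
The other patterns: stems whose last vowel is 'i' add zu- … -eka around the stem; stems whose last vowel is 'e', 'o' or 'u' delete the last vowel and add -ish.
So lubalaw → lubalwast.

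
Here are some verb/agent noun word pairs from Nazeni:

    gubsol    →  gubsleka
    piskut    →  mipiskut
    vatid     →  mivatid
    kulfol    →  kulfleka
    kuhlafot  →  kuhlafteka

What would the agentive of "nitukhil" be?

minitukhil

kuhlafot and piskut both end in -t yet inflect differently (kuhlafteka, mipiskut), so the final letter is not what conditions the rule; the last vowel is.
"nitukhil" has last vowel 'i'. The one such stem in the data (vatid → mivatid) adds the prefix mi-, so the same rule applies.
So nitukhil → minitukhil.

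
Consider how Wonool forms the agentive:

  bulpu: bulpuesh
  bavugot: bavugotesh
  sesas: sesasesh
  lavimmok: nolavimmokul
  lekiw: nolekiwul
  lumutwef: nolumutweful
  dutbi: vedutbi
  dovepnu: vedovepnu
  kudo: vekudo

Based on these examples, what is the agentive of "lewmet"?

bulpu and dovepnu both end in -u yet inflect differently (bulpuesh, vedovepnu), so the final letter is not what conditions the rule; the first letter is.
"lewmet" begins with l-. The stems beginning with l- (lavimmok → nolavimmokul, lekiw → nolekiwul, lumutwef → nolumutweful) add no- … -ul around the stem.
So lewmet → nolewmetul.

nolewmetul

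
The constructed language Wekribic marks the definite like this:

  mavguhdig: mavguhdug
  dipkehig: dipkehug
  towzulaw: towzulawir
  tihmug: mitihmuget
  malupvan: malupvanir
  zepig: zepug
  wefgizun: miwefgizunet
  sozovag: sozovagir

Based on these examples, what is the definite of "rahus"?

"rahus" has last vowel 'u'. The stems whose last vowel is 'u' (wefgizun → miwefgizunet, tihmug → mitihmuget) add mi- … -et around the stem.
The other patterns: stems whose last vowel is 'i' change the last vowel to 'u'; stems whose last vowel is 'a' add -ir.
So rahus → mirahuset.

mirahuset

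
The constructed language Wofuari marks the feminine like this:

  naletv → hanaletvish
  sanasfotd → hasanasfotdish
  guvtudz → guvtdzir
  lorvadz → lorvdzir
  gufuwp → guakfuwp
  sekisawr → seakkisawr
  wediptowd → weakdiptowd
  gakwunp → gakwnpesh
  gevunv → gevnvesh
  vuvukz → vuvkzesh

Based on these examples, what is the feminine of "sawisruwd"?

saakwisruwd

"sawisruwd" has second-to-last letter 'w'. The stems whose second-to-last letter is 'w' (gufuwp → guakfuwp, sekisawr → seakkisawr, wediptowd → weakdiptowd) insert -ak- after the first vowel.
The other patterns: stems whose second-to-last letter is 't' add ha- … -ish around the stem; stems whose second-to-last letter is 'd' delete the last vowel and add -ir; stems whose second-to-last letter is 'k' or 'n' delete the last vowel and add -esh.
So sawisruwd → saakwisruwd.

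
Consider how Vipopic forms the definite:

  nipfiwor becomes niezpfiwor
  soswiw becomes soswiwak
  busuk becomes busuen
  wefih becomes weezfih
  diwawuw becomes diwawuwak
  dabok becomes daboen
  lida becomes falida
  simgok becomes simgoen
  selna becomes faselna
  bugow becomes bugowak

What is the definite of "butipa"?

fabutipa

simgok and bugow both have last vowel 'o' yet inflect differently (simgoen, bugowak), so the last vowel is not what conditions the rule; the final letter is.
"butipa" ends in -a. The stems ending in -a (lida → falida, selna → faselna) add the prefix fa-.
So butipa → fabutipa.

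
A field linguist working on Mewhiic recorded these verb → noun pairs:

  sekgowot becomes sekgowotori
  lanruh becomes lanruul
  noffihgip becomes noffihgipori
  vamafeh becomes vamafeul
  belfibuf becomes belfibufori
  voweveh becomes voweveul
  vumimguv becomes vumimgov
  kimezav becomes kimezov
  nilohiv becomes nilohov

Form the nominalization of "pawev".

pawov

lanruh and vumimguv both have last vowel 'u' yet inflect differently (lanruul, vumimgov), so the last vowel is not what conditions the rule; the final letter is.
"pawev" ends in -v. The stems ending in -v (nilohiv → nilohov, kimezav → kimezov, vumimguv → vumimgov) change the last vowel to 'o'.
The other patterns: stems ending in -h drop the final letter and add -ul; stems ending in -f, -p or -t add -ori.
So pawev → pawov.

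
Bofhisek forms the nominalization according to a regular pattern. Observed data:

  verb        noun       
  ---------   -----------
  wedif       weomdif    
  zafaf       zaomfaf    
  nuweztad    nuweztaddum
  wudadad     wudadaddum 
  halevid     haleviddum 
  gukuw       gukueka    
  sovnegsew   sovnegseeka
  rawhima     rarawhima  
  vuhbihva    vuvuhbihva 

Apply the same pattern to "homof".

zafaf and nuweztad both have last vowel 'a' yet inflect differently (zaomfaf, nuweztaddum), so the last vowel is not what conditions the rule; the final letter is.
"homof" ends in -f. The stems ending in -f (wedif → weomdif, zafaf → zaomfaf) insert -om- after the first vowel.
So homof → hoommof.

hoommof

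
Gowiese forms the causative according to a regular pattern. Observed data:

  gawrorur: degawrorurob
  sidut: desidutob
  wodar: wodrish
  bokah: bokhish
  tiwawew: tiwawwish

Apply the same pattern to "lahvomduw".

"lahvomduw" has last vowel 'u'. The stems whose last vowel is 'u' (gawrorur → degawrorurob, sidut → desidutob) add de- … -ob around the stem.
The other pattern: stems whose last vowel is 'a' or 'e' delete the last vowel and add -ish.
So lahvomduw → delahvomduwob.

delahvomduwob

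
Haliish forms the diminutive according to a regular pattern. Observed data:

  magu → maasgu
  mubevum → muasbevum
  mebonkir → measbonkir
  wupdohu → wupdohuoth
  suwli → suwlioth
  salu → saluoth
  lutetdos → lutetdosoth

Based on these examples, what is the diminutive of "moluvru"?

"moluvru" begins with m-. The stems beginning with m- (magu → maasgu, mubevum → muasbevum, mebonkir → measbonkir) insert -as- after the first vowel.
The other pattern: stems beginning with l-, s- or w- add -oth.
So moluvru → moasluvru.

moasluvru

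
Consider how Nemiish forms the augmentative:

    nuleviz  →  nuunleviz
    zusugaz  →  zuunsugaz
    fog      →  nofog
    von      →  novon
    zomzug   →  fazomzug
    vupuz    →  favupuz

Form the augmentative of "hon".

nohon

"hon" has 1 vowel. The stems with 1 vowel (von → novon, fog → nofog) add the prefix no-.
The other patterns: stems with 2 vowels add the prefix fa-; stems with 3 vowels insert -un- after the first vowel.
So hon → nohon.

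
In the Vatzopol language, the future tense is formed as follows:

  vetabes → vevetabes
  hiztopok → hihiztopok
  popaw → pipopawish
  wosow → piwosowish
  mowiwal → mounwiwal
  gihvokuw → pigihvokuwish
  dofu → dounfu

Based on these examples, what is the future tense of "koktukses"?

kokoktukses

hiztopok and wosow both have last vowel 'o' yet inflect differently (hihiztopok, piwosowish), so the last vowel is not what conditions the rule; the final letter is.
"koktukses" ends in -s. The one such stem in the data (vetabes → vevetabes) repeats the first consonant+vowel as a prefix (as does hiztopok), so the same rule applies.
The other patterns: stems ending in -w add pi- … -ish around the stem; stems ending in -l or -u insert -un- after the first vowel.
So koktukses → kokoktukses.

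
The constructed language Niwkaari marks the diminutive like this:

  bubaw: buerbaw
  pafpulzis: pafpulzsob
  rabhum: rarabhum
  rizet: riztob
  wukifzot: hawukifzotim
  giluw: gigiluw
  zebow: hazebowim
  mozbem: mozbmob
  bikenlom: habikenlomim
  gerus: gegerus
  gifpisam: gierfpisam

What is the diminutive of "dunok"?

hadunokim

"dunok" has last vowel 'o'. The stems whose last vowel is 'o' (zebow → hazebowim, bikenlom → habikenlomim, wukifzot → hawukifzotim) add ha- … -im around the stem.
The other patterns: stems whose last vowel is 'u' repeat the first consonant+vowel as a prefix; stems whose last vowel is 'a' insert -er- after the first vowel; stems whose last vowel is 'e' or 'i' delete the last vowel and add -ob.
So dunok → hadunokim.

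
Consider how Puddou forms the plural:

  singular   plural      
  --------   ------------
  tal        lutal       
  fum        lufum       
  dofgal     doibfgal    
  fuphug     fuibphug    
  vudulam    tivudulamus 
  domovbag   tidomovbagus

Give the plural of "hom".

tal and dofgal both end in -l yet inflect differently (lutal, doibfgal), so the final letter is not what conditions the rule; the number of vowels is.
"hom" has 1 vowel. The stems with 1 vowel (tal → lutal, fum → lufum) add the prefix lu-.
So hom → luhom.

luhom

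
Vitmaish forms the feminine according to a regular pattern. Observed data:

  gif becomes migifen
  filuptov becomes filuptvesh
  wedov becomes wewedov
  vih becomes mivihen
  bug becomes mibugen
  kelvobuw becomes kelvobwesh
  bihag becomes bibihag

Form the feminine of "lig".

miligen

"lig" has 1 vowel. The stems with 1 vowel (bug → mibugen, gif → migifen, vih → mivihen) add mi- … -en around the stem.
The other patterns: stems with 2 vowels repeat the first consonant+vowel as a prefix; stems with 3 vowels delete the last vowel and add -esh.
So lig → miligen.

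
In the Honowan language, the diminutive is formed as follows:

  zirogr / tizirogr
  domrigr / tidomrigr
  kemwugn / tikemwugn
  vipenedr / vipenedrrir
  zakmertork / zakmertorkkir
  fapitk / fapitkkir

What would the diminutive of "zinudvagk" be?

tizinudvagk

"zinudvagk" has second-to-last letter 'g'. The stems whose second-to-last letter is 'g' (zirogr → tizirogr, domrigr → tidomrigr, kemwugn → tikemwugn) add the prefix ti-.
So zinudvagk → tizinudvagk.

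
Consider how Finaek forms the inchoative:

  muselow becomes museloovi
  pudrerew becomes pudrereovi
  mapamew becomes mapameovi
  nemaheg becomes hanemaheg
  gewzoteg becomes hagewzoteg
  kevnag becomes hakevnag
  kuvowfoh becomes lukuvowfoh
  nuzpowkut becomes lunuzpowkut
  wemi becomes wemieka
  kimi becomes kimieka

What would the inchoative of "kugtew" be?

pudrerew and nemaheg both have last vowel 'e' yet inflect differently (pudrereovi, hanemaheg), so the last vowel is not what conditions the rule; the final letter is.
"kugtew" ends in -w. The stems ending in -w (muselow → museloovi, pudrerew → pudrereovi, mapamew → mapameovi) drop the final letter and add -ovi.
So kugtew → kugteovi.

kugteovi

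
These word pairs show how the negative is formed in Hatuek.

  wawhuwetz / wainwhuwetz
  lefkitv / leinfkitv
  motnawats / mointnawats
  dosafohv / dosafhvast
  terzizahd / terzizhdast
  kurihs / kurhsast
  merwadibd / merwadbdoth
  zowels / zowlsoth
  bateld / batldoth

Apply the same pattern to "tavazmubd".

lefkitv and dosafohv both end in -v yet inflect differently (leinfkitv, dosafhvast), so the final letter is not what conditions the rule; the second-to-last letter is.
"tavazmubd" has second-to-last letter 'b'. The one such stem in the data (merwadibd → merwadbdoth) deletes the last vowel and adds -oth (as do zowels, bateld), so the same rule applies.
The other patterns: stems whose second-to-last letter is 't' insert -in- after the first vowel; stems whose second-to-last letter is 'h' delete the last vowel and add -ast.
So tavazmubd → tavazmbdoth.

tavazmbdoth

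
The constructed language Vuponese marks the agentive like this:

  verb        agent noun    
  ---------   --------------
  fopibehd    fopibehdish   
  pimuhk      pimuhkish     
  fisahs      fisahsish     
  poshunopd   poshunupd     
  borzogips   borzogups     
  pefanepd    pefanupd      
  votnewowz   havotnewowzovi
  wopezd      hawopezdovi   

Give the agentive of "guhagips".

guhagups

fopibehd and poshunopd both end in -d yet inflect differently (fopibehdish, poshunupd), so the final letter is not what conditions the rule; the second-to-last letter is.
"guhagips" has second-to-last letter 'p'. The stems whose second-to-last letter is 'p' (poshunopd → poshunupd, borzogips → borzogups, pefanepd → pefanupd) change the last vowel to 'u'.
So guhagips → guhagups.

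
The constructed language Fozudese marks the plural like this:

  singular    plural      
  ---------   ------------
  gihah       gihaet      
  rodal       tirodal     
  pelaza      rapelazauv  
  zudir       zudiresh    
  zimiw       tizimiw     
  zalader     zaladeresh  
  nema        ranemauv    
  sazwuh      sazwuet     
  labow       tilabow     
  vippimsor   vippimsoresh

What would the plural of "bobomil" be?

tibobomil

gihah and pelaza both have last vowel 'a' yet inflect differently (gihaet, rapelazauv), so the last vowel is not what conditions the rule; the final letter is.
"bobomil" ends in -l. The one such stem in the data (rodal → tirodal) adds the prefix ti-, so the same rule applies.
So bobomil → tibobomil.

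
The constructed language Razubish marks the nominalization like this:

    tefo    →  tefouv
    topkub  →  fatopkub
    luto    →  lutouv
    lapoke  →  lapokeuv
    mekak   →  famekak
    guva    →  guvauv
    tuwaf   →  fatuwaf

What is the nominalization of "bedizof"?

fabedizof

tuwaf and guva both have last vowel 'a' yet inflect differently (fatuwaf, guvauv), so the last vowel is not what conditions the rule; whether the stem ends in a vowel or a consonant is.
"bedizof" ends in a consonant. The stems ending in a consonant (tuwaf → fatuwaf, topkub → fatopkub, mekak → famekak) add the prefix fa-.
So bedizof → fabedizof.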